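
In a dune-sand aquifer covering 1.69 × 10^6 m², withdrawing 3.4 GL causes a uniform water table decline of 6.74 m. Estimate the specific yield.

Sy ≈ 0.3

ΔV = 3.4 GL = 3.4 × 10^6 m³
Sy = ΔV / (A × Δh) = 3.4 × 10^6 m³ / (1.69 × 10^6 m² × 6.74 m) = 0.2985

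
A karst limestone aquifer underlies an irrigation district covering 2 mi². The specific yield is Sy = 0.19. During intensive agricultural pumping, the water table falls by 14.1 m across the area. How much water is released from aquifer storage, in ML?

ΔV ≈ 13900 ML

A = 2 mi² = 5.18 × 10^6 m²
ΔV = Sy × A × Δh = 0.19 × 5.18 × 10^6 m² × 14.1 m = 1.388 × 10^7 m³
ΔV = 1.388 × 10^7 m³ = 13880 ML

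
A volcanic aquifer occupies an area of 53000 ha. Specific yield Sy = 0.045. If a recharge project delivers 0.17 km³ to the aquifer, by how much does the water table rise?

Δh ≈ 7.13 m

A = 53000 ha = 5.3 × 10^8 m²
ΔV = 0.17 km³ = 1.7 × 10^8 m³
Δh = ΔV / (Sy × A) = 1.7 × 10^8 m³ / (0.045 × 5.3 × 10^8 m²) = 7.128 m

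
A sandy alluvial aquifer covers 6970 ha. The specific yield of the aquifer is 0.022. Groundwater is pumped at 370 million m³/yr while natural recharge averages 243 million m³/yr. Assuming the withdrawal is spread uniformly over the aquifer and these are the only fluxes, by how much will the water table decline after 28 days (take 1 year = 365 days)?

A = 6970 ha = 6.97 × 10^7 m²
Net abstraction = 370 − 243 = 127 million m³/yr
Q_net = 127 million m³/yr = 3.479 × 10^5 m³/d
ΔV = Q × t = 3.479 × 10^5 m³/d × 28 d = 9.742 × 10^6 m³
Δh = ΔV / (Sy × A) = 9.742 × 10^6 / (0.022 × 6.97 × 10^7) = 6.354 m

Δh ≈ 6.35 m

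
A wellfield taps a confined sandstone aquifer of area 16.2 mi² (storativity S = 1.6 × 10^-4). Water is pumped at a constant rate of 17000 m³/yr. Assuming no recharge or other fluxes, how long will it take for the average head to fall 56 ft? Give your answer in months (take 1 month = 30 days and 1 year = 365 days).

A = 16.2 mi² = 4.196 × 10^7 m²
Δh = 56 ft = 17.07 m
ΔV = S × A × Δh = 1.6 × 10^-4 × 4.196 × 10^7 × 17.07 = 1.146 × 10^5 m³
Q = 17000 m³/yr = 46.58 m³/d
t = ΔV / Q = 1.146 × 10^5 m³ / 46.58 m³/d = 2460 d
t = 2460 d ≈ 82.01 months

t ≈ 82 months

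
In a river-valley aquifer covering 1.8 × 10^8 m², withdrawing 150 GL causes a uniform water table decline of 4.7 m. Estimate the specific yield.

ΔV = 150 GL = 1.5 × 10^8 m³
Sy = ΔV / (A × Δh) = 1.5 × 10^8 m³ / (1.8 × 10^8 m² × 4.7 m) = 0.1773

Sy ≈ 0.18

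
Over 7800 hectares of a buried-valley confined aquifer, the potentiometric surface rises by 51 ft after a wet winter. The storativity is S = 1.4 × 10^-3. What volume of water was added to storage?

A = 7800 hectares = 7.8 × 10^7 m²
Δh = 51 ft = 15.54 m
ΔV = S × A × Δh = 0.0014 × 7.8 × 10^7 m² × 15.54 m = 1.697 × 10^6 m³

ΔV ≈ 1.7 × 10^6 m³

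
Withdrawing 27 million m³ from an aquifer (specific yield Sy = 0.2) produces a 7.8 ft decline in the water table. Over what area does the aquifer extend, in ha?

Δh = 7.8 ft = 2.377 m
ΔV = 27 million m³ = 2.7 × 10^7 m³
A = ΔV / (Sy × Δh) = 2.7 × 10^7 / (0.2 × 2.377) = 5.678 × 10^7 m²
A = 5.678 × 10^7 m² = 5678 ha

A ≈ 5680 ha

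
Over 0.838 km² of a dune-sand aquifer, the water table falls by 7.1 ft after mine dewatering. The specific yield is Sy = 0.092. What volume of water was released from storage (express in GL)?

A = 0.838 km² = 8.38 × 10^5 m²
Δh = 7.1 ft = 2.164 m
ΔV = Sy × A × Δh = 0.092 × 8.38 × 10^5 m² × 2.164 m = 1.668 × 10^5 m³
ΔV = 1.668 × 10^5 m³ = 0.1668 GL

ΔV ≈ 0.167 GL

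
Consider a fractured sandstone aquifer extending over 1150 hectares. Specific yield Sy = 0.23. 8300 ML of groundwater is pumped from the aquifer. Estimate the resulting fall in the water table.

A = 1150 hectares = 1.15 × 10^7 m²
ΔV = 8300 ML = 8.3 × 10^6 m³
Δh = ΔV / (Sy × A) = 8.3 × 10^6 m³ / (0.23 × 1.15 × 10^7 m²) = 3.138 m

Δh ≈ 3.14 m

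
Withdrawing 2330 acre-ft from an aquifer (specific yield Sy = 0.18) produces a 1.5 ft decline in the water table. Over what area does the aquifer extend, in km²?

Δh = 1.5 ft = 0.4572 m
ΔV = 2330 acre-ft = 2.874 × 10^6 m³
A = ΔV / (Sy × Δh) = 2.874 × 10^6 / (0.18 × 0.4572) = 3.492 × 10^7 m²
A = 3.492 × 10^7 m² = 34.92 km²

A ≈ 34.9 km²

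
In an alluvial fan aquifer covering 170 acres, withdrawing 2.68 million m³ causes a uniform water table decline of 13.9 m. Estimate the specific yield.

A = 170 acres = 6.88 × 10^5 m²
ΔV = 2.68 million m³ = 2.68 × 10^6 m³
Sy = ΔV / (A × Δh) = 2.68 × 10^6 m³ / (6.88 × 10^5 m² × 13.9 m) = 0.2803

Sy ≈ 0.28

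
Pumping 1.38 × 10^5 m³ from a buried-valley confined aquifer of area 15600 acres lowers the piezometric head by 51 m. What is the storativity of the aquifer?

A = 15600 acres = 6.313 × 10^7 m²
S = ΔV / (A × Δh) = 1.38 × 10^5 m³ / (6.313 × 10^7 m² × 51 m) = 4.286 × 10^-5

S ≈ 4.3 × 10^-5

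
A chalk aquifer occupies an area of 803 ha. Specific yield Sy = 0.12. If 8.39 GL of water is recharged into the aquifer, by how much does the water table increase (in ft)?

Δh ≈ 28.6 ft

A = 803 ha = 8.03 × 10^6 m²
ΔV = 8.39 GL = 8.39 × 10^6 m³
Δh = ΔV / (Sy × A) = 8.39 × 10^6 m³ / (0.12 × 8.03 × 10^6 m²) = 8.707 m
Δh = 8.707 m = 28.57 ft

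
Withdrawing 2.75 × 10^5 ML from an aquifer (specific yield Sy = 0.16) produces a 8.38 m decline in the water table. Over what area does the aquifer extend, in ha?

ΔV = 2.75 × 10^5 ML = 2.75 × 10^8 m³
A = ΔV / (Sy × Δh) = 2.75 × 10^8 / (0.16 × 8.38) = 2.051 × 10^8 m²
A = 2.051 × 10^8 m² = 20510 ha

A ≈ 20500 ha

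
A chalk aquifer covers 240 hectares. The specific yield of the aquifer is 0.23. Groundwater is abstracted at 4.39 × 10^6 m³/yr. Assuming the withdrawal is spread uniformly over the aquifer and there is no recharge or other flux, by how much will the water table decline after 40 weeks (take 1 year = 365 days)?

A = 240 hectares = 2.4 × 10^6 m²
Q = 4.39 × 10^6 m³/yr = 12030 m³/d
t = 40 weeks = 280 d
ΔV = Q × t = 12030 m³/d × 280 d = 3.368 × 10^6 m³
Δh = ΔV / (Sy × A) = 3.368 × 10^6 / (0.23 × 2.4 × 10^6) = 6.101 m

Δh ≈ 6.1 m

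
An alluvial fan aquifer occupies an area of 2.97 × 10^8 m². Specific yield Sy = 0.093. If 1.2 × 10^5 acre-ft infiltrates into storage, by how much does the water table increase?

ΔV = 1.2 × 10^5 acre-ft = 1.48 × 10^8 m³
Δh = ΔV / (Sy × A) = 1.48 × 10^8 m³ / (0.093 × 2.97 × 10^8 m²) = 5.359 m

Δh ≈ 5.36 m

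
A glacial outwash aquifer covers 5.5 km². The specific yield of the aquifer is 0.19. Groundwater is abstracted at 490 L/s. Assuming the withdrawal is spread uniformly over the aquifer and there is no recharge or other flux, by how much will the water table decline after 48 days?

Δh ≈ 1.94 m

A = 5.5 km² = 5.5 × 10^6 m²
Q = 490 L/s = 42340 m³/d
ΔV = Q × t = 42340 m³/d × 48 d = 2.032 × 10^6 m³
Δh = ΔV / (Sy × A) = 2.032 × 10^6 / (0.19 × 5.5 × 10^6) = 1.945 m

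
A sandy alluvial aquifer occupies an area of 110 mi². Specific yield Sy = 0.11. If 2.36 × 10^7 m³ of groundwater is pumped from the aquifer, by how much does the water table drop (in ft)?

Δh ≈ 2.47 ft

A = 110 mi² = 2.849 × 10^8 m²
Δh = ΔV / (Sy × A) = 2.36 × 10^7 m³ / (0.11 × 2.849 × 10^8 m²) = 0.7531 m
Δh = 0.7531 m = 2.471 ft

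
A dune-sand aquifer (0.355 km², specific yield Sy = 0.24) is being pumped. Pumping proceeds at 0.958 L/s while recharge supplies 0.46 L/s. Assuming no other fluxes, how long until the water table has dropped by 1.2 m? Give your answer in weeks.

A = 0.355 km² = 3.55 × 10^5 m²
ΔV = Sy × A × Δh = 0.24 × 3.55 × 10^5 × 1.2 = 1.022 × 10^5 m³
Net withdrawal = 0.958 − 0.46 = 0.498 L/s = 43.03 m³/d
t = ΔV / Q = 1.022 × 10^5 m³ / 43.03 m³/d = 2376 d
t = 2376 d ≈ 339.5 weeks

t ≈ 339 weeks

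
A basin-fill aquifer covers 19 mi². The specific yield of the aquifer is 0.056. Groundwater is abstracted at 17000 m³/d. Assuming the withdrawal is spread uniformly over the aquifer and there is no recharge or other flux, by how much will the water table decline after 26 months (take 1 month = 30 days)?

Δh ≈ 4.81 m

A = 19 mi² = 4.921 × 10^7 m²
t = 26 months = 780 d
ΔV = Q × t = 17000 m³/d × 780 d = 1.326 × 10^7 m³
Δh = ΔV / (Sy × A) = 1.326 × 10^7 / (0.056 × 4.921 × 10^7) = 4.812 m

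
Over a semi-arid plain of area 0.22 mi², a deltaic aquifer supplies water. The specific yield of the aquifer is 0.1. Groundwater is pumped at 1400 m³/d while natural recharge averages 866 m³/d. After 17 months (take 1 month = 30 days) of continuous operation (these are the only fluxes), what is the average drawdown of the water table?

A = 0.22 mi² = 5.698 × 10^5 m²
Net abstraction = 1400 − 866 = 534 m³/d
t = 17 months = 510 d
ΔV = Q × t = 534 m³/d × 510 d = 2.723 × 10^5 m³
Δh = ΔV / (Sy × A) = 2.723 × 10^5 / (0.1 × 5.698 × 10^5) = 4.78 m

Δh ≈ 4.78 m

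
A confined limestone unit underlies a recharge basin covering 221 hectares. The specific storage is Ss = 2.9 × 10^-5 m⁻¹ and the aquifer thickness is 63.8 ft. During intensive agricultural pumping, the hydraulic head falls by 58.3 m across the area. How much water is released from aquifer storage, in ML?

ΔV ≈ 72.7 ML

b = 63.8 ft = 19.45 m
S = Ss × b = 2.9 × 10^-5 m⁻¹ × 19.45 m = 5.639 × 10^-4
A = 221 hectares = 2.21 × 10^6 m²
ΔV = S × A × Δh = 5.639 × 10^-4 × 2.21 × 10^6 m² × 58.3 m = 72660 m³
ΔV = 72660 m³ = 72.66 ML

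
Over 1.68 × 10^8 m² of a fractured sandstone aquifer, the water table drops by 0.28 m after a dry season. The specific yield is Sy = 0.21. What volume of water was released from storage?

ΔV ≈ 9.88 × 10^6 m³

ΔV = Sy × A × Δh = 0.21 × 1.68 × 10^8 m² × 0.28 m = 9.878 × 10^6 m³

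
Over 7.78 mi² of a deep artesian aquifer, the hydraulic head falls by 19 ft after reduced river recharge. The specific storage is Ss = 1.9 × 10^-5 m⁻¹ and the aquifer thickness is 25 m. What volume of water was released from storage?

ΔV ≈ 55400 m³

S = Ss × b = 1.9 × 10^-5 m⁻¹ × 25 m = 4.75 × 10^-4
A = 7.78 mi² = 2.015 × 10^7 m²
Δh = 19 ft = 5.791 m
ΔV = S × A × Δh = 4.75 × 10^-4 × 2.015 × 10^7 m² × 5.791 m = 55430 m³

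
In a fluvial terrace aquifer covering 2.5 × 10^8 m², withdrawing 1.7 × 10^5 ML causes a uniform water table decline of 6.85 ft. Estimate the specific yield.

Δh = 6.85 ft = 2.088 m
ΔV = 1.7 × 10^5 ML = 1.7 × 10^8 m³
Sy = ΔV / (A × Δh) = 1.7 × 10^8 m³ / (2.5 × 10^8 m² × 2.088 m) = 0.3257

Sy ≈ 0.33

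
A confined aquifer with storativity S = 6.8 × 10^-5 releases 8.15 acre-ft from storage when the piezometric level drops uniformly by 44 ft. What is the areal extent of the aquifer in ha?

A ≈ 1100 ha

Δh = 44 ft = 13.41 m
ΔV = 8.15 acre-ft = 10050 m³
A = ΔV / (S × Δh) = 10050 / (6.8 × 10^-5 × 13.41) = 1.102 × 10^7 m²
A = 1.102 × 10^7 m² = 1102 ha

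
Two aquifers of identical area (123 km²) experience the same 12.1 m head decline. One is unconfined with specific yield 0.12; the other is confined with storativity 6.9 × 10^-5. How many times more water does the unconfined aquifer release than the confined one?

A = 123 km² = 1.23 × 10^8 m²
Unconfined: ΔV_u = Sy × A × Δh = 0.12 × 1.23 × 10^8 × 12.1 = 1.786 × 10^8 m³
Confined: ΔV_c = S × A × Δh = 6.9 × 10^-5 × 1.23 × 10^8 × 12.1 = 1.027 × 10^5 m³
Ratio = ΔV_u / ΔV_c = Sy / S = 0.12 / 6.9 × 10^-5 = 1739

ΔV_u / ΔV_c ≈ 1740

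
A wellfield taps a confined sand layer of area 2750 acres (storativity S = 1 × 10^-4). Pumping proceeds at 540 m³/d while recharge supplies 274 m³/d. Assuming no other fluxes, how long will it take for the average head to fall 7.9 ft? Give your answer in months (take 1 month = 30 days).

t ≈ 0.336 months

A = 2750 acres = 1.113 × 10^7 m²
Δh = 7.9 ft = 2.408 m
ΔV = S × A × Δh = 1 × 10^-4 × 1.113 × 10^7 × 2.408 = 2680 m³
Net withdrawal = 540 − 274 = 266 m³/d
t = ΔV / Q = 2680 m³ / 266 m³/d = 10.07 d
t = 10.07 d ≈ 0.3358 months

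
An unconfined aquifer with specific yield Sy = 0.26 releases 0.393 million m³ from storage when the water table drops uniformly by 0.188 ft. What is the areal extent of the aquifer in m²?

A ≈ 2.64 × 10^7 m²

Δh = 0.188 ft = 0.0573 m
ΔV = 0.393 million m³ = 3.93 × 10^5 m³
A = ΔV / (Sy × Δh) = 3.93 × 10^5 / (0.26 × 0.0573) = 2.638 × 10^7 m²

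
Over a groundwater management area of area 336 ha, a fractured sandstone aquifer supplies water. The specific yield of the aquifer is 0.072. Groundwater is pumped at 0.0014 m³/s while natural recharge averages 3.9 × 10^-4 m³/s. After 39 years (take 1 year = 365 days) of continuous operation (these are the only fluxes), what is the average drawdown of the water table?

Δh ≈ 5.13 m

A = 336 ha = 3.36 × 10^6 m²
Net abstraction = 0.0014 − 3.9 × 10^-4 = 0.00101 m³/s
Q_net = 0.00101 m³/s = 87.26 m³/d
t = 39 years = 14240 d
ΔV = Q × t = 87.26 m³/d × 14240 d = 1.242 × 10^6 m³
Δh = ΔV / (Sy × A) = 1.242 × 10^6 / (0.072 × 3.36 × 10^6) = 5.135 m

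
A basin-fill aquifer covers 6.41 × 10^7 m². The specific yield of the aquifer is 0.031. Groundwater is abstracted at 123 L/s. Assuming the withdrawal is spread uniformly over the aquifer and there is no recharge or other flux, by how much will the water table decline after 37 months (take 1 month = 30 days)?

Δh ≈ 5.94 m

Q = 123 L/s = 10630 m³/d
t = 37 months = 1110 d
ΔV = Q × t = 10630 m³/d × 1110 d = 1.18 × 10^7 m³
Δh = ΔV / (Sy × A) = 1.18 × 10^7 / (0.031 × 6.41 × 10^7) = 5.936 m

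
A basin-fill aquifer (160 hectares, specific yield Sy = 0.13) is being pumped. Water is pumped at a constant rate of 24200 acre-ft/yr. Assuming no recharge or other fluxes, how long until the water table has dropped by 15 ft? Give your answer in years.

A = 160 hectares = 1.6 × 10^6 m²
Δh = 15 ft = 4.572 m
ΔV = Sy × A × Δh = 0.13 × 1.6 × 10^6 × 4.572 = 9.51 × 10^5 m³
Q = 24200 acre-ft/yr = 81780 m³/d
t = ΔV / Q = 9.51 × 10^5 m³ / 81780 m³/d = 11.63 d
t = 11.63 d ≈ 0.03186 years

t ≈ 0.0319 years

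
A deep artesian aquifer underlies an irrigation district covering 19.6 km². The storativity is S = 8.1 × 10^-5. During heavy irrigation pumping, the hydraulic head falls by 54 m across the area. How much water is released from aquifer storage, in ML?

ΔV ≈ 85.7 ML

A = 19.6 km² = 1.96 × 10^7 m²
ΔV = S × A × Δh = 8.1 × 10^-5 × 1.96 × 10^7 m² × 54 m = 85730 m³
ΔV = 85730 m³ = 85.73 ML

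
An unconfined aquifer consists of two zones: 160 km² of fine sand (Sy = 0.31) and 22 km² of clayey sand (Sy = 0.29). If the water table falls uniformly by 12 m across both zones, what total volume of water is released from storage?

A₁ = 160 km² = 1.6 × 10^8 m²; A₂ = 22 km² = 2.2 × 10^7 m²
ΔV₁ = 0.31 × 1.6 × 10^8 × 12 = 5.952 × 10^8 m³
ΔV₂ = 0.29 × 2.2 × 10^7 × 12 = 7.656 × 10^7 m³
ΔV = ΔV₁ + ΔV₂ = 6.718 × 10^8 m³

ΔV ≈ 6.72 × 10^8 m³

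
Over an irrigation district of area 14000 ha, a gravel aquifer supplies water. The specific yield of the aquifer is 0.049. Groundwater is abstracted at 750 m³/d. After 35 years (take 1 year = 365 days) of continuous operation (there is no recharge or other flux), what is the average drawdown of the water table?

Δh ≈ 1.4 m

A = 14000 ha = 1.4 × 10^8 m²
t = 35 years = 12780 d
ΔV = Q × t = 750 m³/d × 12780 d = 9.581 × 10^6 m³
Δh = ΔV / (Sy × A) = 9.581 × 10^6 / (0.049 × 1.4 × 10^8) = 1.397 m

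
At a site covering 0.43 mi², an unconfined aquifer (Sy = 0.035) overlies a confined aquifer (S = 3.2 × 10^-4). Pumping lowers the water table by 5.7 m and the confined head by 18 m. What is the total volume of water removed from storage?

A = 0.43 mi² = 1.114 × 10^6 m²
Unconfined: ΔV_u = Sy × A × Δh_u = 0.035 × 1.114 × 10^6 × 5.7 = 2.222 × 10^5 m³
Confined: ΔV_c = S × A × Δh_c = 3.2 × 10^-4 × 1.114 × 10^6 × 18 = 6415 m³
Total ΔV = 2.222 × 10^5 + 6415 = 2.286 × 10^5 m³

ΔV ≈ 2.29 × 10^5 m³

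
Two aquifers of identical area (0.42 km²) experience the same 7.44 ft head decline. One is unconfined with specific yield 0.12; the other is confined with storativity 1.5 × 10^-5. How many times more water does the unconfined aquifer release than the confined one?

A = 0.42 km² = 4.2 × 10^5 m²
Δh = 7.44 ft = 2.268 m
Unconfined: ΔV_u = Sy × A × Δh = 0.12 × 4.2 × 10^5 × 2.268 = 1.143 × 10^5 m³
Confined: ΔV_c = S × A × Δh = 1.5 × 10^-5 × 4.2 × 10^5 × 2.268 = 14.29 m³
Ratio = ΔV_u / ΔV_c = Sy / S = 0.12 / 1.5 × 10^-5 = 8000

ΔV_u / ΔV_c ≈ 8000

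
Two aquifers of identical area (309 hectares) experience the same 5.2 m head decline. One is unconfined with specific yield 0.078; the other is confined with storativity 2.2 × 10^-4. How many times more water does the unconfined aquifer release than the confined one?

ΔV_u / ΔV_c ≈ 355

A = 309 hectares = 3.09 × 10^6 m²
Unconfined: ΔV_u = Sy × A × Δh = 0.078 × 3.09 × 10^6 × 5.2 = 1.253 × 10^6 m³
Confined: ΔV_c = S × A × Δh = 2.2 × 10^-4 × 3.09 × 10^6 × 5.2 = 3535 m³
Ratio = ΔV_u / ΔV_c = Sy / S = 0.078 / 2.2 × 10^-4 = 354.5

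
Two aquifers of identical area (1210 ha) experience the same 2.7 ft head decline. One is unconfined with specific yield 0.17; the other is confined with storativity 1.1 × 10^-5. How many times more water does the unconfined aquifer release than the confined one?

A = 1210 ha = 1.21 × 10^7 m²
Δh = 2.7 ft = 0.823 m
Unconfined: ΔV_u = Sy × A × Δh = 0.17 × 1.21 × 10^7 × 0.823 = 1.693 × 10^6 m³
Confined: ΔV_c = S × A × Δh = 1.1 × 10^-5 × 1.21 × 10^7 × 0.823 = 109.5 m³
Ratio = ΔV_u / ΔV_c = Sy / S = 0.17 / 1.1 × 10^-5 = 15450

ΔV_u / ΔV_c ≈ 15500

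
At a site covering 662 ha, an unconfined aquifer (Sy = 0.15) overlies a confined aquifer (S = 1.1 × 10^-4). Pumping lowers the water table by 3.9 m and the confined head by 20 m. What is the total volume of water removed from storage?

A = 662 ha = 6.62 × 10^6 m²
Unconfined: ΔV_u = Sy × A × Δh_u = 0.15 × 6.62 × 10^6 × 3.9 = 3.873 × 10^6 m³
Confined: ΔV_c = S × A × Δh_c = 1.1 × 10^-4 × 6.62 × 10^6 × 20 = 14560 m³
Total ΔV = 3.873 × 10^6 + 14560 = 3.887 × 10^6 m³

ΔV ≈ 3.89 × 10^6 m³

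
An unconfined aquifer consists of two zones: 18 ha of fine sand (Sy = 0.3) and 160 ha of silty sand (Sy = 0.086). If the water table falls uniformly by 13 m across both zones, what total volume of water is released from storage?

ΔV ≈ 2.49 × 10^6 m³

A₁ = 18 ha = 1.8 × 10^5 m²; A₂ = 160 ha = 1.6 × 10^6 m²
ΔV₁ = 0.3 × 1.8 × 10^5 × 13 = 7.02 × 10^5 m³
ΔV₂ = 0.086 × 1.6 × 10^6 × 13 = 1.789 × 10^6 m³
ΔV = ΔV₁ + ΔV₂ = 2.491 × 10^6 m³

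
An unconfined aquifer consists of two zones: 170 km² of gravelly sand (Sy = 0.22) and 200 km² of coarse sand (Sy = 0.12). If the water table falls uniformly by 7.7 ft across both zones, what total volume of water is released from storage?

A₁ = 170 km² = 1.7 × 10^8 m²; A₂ = 200 km² = 2 × 10^8 m²
Δh = 7.7 ft = 2.347 m
ΔV₁ = 0.22 × 1.7 × 10^8 × 2.347 = 8.778 × 10^7 m³
ΔV₂ = 0.12 × 2 × 10^8 × 2.347 = 5.633 × 10^7 m³
ΔV = ΔV₁ + ΔV₂ = 1.441 × 10^8 m³

ΔV ≈ 1.44 × 10^8 m³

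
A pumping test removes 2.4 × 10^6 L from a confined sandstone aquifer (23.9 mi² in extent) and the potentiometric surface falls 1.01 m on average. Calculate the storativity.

A = 23.9 mi² = 6.19 × 10^7 m²
ΔV = 2.4 × 10^6 L = 2400 m³
S = ΔV / (A × Δh) = 2400 m³ / (6.19 × 10^7 m² × 1.01 m) = 3.839 × 10^-5

S ≈ 3.8 × 10^-5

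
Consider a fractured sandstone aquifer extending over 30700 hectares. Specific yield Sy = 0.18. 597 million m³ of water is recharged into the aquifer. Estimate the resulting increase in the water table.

Δh ≈ 10.8 m

A = 30700 hectares = 3.07 × 10^8 m²
ΔV = 597 million m³ = 5.97 × 10^8 m³
Δh = ΔV / (Sy × A) = 5.97 × 10^8 m³ / (0.18 × 3.07 × 10^8 m²) = 10.8 m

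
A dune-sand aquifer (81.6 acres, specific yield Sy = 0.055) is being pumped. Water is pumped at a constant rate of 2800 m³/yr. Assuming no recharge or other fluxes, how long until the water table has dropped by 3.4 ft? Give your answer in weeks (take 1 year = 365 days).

t ≈ 351 weeks

A = 81.6 acres = 3.302 × 10^5 m²
Δh = 3.4 ft = 1.036 m
ΔV = Sy × A × Δh = 0.055 × 3.302 × 10^5 × 1.036 = 18820 m³
Q = 2800 m³/yr = 7.671 m³/d
t = ΔV / Q = 18820 m³ / 7.671 m³/d = 2454 d
t = 2454 d ≈ 350.5 weeks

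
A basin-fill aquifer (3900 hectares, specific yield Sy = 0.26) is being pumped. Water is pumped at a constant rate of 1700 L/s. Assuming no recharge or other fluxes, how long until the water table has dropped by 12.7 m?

t ≈ 877 days

A = 3900 hectares = 3.9 × 10^7 m²
ΔV = Sy × A × Δh = 0.26 × 3.9 × 10^7 × 12.7 = 1.288 × 10^8 m³
Q = 1700 L/s = 1.469 × 10^5 m³/d
t = ΔV / Q = 1.288 × 10^8 m³ / 1.469 × 10^5 m³/d = 876.8 d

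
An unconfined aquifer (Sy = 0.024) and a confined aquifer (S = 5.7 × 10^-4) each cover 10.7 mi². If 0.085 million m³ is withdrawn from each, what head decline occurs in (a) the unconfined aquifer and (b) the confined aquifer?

Δh_u ≈ 0.128 m; Δh_c ≈ 5.38 m

A = 10.7 mi² = 2.771 × 10^7 m²
ΔV = 0.085 million m³ = 85000 m³
Unconfined: Δh_u = ΔV/(Sy·A) = 85000/(0.024 × 2.771 × 10^7) = 0.1278 m
Confined: Δh_c = ΔV/(S·A) = 85000/(5.7 × 10^-4 × 2.771 × 10^7) = 5.381 m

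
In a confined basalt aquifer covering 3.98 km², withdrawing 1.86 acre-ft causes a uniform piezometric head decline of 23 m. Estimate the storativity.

A = 3.98 km² = 3.98 × 10^6 m²
ΔV = 1.86 acre-ft = 2294 m³
S = ΔV / (A × Δh) = 2294 m³ / (3.98 × 10^6 m² × 23 m) = 2.506 × 10^-5

S ≈ 2.5 × 10^-5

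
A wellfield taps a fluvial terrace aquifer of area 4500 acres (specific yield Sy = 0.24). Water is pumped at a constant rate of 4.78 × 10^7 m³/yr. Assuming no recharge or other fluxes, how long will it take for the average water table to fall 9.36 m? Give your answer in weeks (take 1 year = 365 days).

t ≈ 44.6 weeks

A = 4500 acres = 1.821 × 10^7 m²
ΔV = Sy × A × Δh = 0.24 × 1.821 × 10^7 × 9.36 = 4.091 × 10^7 m³
Q = 4.78 × 10^7 m³/yr = 1.31 × 10^5 m³/d
t = ΔV / Q = 4.091 × 10^7 m³ / 1.31 × 10^5 m³/d = 312.4 d
t = 312.4 d ≈ 44.63 weeks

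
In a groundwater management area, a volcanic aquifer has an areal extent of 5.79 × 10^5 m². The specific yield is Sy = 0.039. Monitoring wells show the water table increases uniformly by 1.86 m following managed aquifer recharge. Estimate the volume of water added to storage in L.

ΔV = Sy × A × Δh = 0.039 × 5.79 × 10^5 m² × 1.86 m = 42000 m³
ΔV = 42000 m³ = 4.2 × 10^7 L

ΔV ≈ 4.2 × 10^7 L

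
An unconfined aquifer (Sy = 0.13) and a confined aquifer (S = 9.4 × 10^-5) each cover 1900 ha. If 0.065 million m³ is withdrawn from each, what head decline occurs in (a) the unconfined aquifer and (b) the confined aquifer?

Δh_u ≈ 0.0263 m; Δh_c ≈ 36.4 m

A = 1900 ha = 1.9 × 10^7 m²
ΔV = 0.065 million m³ = 65000 m³
Unconfined: Δh_u = ΔV/(Sy·A) = 65000/(0.13 × 1.9 × 10^7) = 0.02632 m
Confined: Δh_c = ΔV/(S·A) = 65000/(9.4 × 10^-5 × 1.9 × 10^7) = 36.39 m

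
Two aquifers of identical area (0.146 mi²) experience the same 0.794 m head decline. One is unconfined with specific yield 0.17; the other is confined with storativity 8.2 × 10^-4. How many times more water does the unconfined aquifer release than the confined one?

ΔV_u / ΔV_c ≈ 207

A = 0.146 mi² = 3.781 × 10^5 m²
Unconfined: ΔV_u = Sy × A × Δh = 0.17 × 3.781 × 10^5 × 0.794 = 51040 m³
Confined: ΔV_c = S × A × Δh = 8.2 × 10^-4 × 3.781 × 10^5 × 0.794 = 246.2 m³
Ratio = ΔV_u / ΔV_c = Sy / S = 0.17 / 8.2 × 10^-4 = 207.3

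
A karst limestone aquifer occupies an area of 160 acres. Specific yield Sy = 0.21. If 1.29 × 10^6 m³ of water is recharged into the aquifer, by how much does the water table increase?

A = 160 acres = 6.475 × 10^5 m²
Δh = ΔV / (Sy × A) = 1.29 × 10^6 m³ / (0.21 × 6.475 × 10^5 m²) = 9.487 m

Δh ≈ 9.49 m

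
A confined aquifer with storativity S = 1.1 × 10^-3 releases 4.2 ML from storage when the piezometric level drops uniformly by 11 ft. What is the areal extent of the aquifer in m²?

Δh = 11 ft = 3.353 m
ΔV = 4.2 ML = 4200 m³
A = ΔV / (S × Δh) = 4200 / (0.0011 × 3.353) = 1.139 × 10^6 m²

A ≈ 1.14 × 10^6 m²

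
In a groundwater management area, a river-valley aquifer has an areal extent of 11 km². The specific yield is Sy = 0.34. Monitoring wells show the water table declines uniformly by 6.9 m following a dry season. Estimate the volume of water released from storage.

ΔV ≈ 2.58 × 10^7 m³

A = 11 km² = 1.1 × 10^7 m²
ΔV = Sy × A × Δh = 0.34 × 1.1 × 10^7 m² × 6.9 m = 2.581 × 10^7 m³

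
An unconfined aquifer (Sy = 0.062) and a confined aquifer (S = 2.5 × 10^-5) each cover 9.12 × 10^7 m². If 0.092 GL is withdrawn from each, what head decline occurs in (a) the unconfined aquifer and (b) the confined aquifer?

ΔV = 0.092 GL = 92000 m³
Unconfined: Δh_u = ΔV/(Sy·A) = 92000/(0.062 × 9.12 × 10^7) = 0.01627 m
Confined: Δh_c = ΔV/(S·A) = 92000/(2.5 × 10^-5 × 9.12 × 10^7) = 40.35 m

Δh_u ≈ 0.0163 m; Δh_c ≈ 40.4 m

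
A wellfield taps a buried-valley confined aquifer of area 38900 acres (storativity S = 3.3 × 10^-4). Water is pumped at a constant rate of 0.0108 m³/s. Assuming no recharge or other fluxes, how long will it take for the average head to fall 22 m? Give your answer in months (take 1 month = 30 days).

t ≈ 40.8 months

A = 38900 acres = 1.574 × 10^8 m²
ΔV = S × A × Δh = 3.3 × 10^-4 × 1.574 × 10^8 × 22 = 1.143 × 10^6 m³
Q = 0.0108 m³/s = 933.1 m³/d
t = ΔV / Q = 1.143 × 10^6 m³ / 933.1 m³/d = 1225 d
t = 1225 d ≈ 40.83 months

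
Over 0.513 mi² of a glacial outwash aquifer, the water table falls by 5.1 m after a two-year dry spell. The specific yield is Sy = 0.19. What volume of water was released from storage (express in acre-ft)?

A = 0.513 mi² = 1.329 × 10^6 m²
ΔV = Sy × A × Δh = 0.19 × 1.329 × 10^6 m² × 5.1 m = 1.287 × 10^6 m³
ΔV = 1.287 × 10^6 m³ = 1044 acre-ft

ΔV ≈ 1040 acre-ft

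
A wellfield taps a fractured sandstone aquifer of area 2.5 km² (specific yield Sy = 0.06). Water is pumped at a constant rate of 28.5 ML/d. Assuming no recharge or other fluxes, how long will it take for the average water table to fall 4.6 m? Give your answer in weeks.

t ≈ 3.46 weeks

A = 2.5 km² = 2.5 × 10^6 m²
ΔV = Sy × A × Δh = 0.06 × 2.5 × 10^6 × 4.6 = 6.9 × 10^5 m³
Q = 28.5 ML/d = 28500 m³/d
t = ΔV / Q = 6.9 × 10^5 m³ / 28500 m³/d = 24.21 d
t = 24.21 d ≈ 3.459 weeks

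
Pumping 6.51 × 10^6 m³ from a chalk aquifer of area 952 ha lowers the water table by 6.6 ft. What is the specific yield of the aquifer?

A = 952 ha = 9.52 × 10^6 m²
Δh = 6.6 ft = 2.012 m
Sy = ΔV / (A × Δh) = 6.51 × 10^6 m³ / (9.52 × 10^6 m² × 2.012 m) = 0.3399

Sy ≈ 0.34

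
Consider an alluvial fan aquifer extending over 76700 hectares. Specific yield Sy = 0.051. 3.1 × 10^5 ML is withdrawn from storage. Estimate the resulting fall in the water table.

Δh ≈ 7.92 m

A = 76700 hectares = 7.67 × 10^8 m²
ΔV = 3.1 × 10^5 ML = 3.1 × 10^8 m³
Δh = ΔV / (Sy × A) = 3.1 × 10^8 m³ / (0.051 × 7.67 × 10^8 m²) = 7.925 m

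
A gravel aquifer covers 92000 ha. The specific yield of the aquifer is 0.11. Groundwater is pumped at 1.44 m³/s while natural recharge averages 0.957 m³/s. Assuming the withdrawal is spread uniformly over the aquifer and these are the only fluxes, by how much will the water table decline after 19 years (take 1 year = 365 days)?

Δh ≈ 2.86 m

A = 92000 ha = 9.2 × 10^8 m²
Net abstraction = 1.44 − 0.957 = 0.483 m³/s
Q_net = 0.483 m³/s = 41730 m³/d
t = 19 years = 6935 d
ΔV = Q × t = 41730 m³/d × 6935 d = 2.894 × 10^8 m³
Δh = ΔV / (Sy × A) = 2.894 × 10^8 / (0.11 × 9.2 × 10^8) = 2.86 m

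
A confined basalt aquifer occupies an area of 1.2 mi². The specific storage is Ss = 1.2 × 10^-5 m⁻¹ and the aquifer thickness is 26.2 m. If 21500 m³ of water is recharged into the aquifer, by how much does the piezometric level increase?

Δh ≈ 22 m

S = Ss × b = 1.2 × 10^-5 m⁻¹ × 26.2 m = 3.144 × 10^-4
A = 1.2 mi² = 3.108 × 10^6 m²
Δh = ΔV / (S × A) = 21500 m³ / (3.144 × 10^-4 × 3.108 × 10^6 m²) = 22 m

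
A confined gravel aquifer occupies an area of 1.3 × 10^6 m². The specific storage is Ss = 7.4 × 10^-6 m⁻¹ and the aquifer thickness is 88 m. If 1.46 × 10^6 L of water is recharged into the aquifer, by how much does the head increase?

S = Ss × b = 7.4 × 10^-6 m⁻¹ × 88 m = 6.512 × 10^-4
ΔV = 1.46 × 10^6 L = 1460 m³
Δh = ΔV / (S × A) = 1460 m³ / (6.512 × 10^-4 × 1.3 × 10^6 m²) = 1.725 m

Δh ≈ 1.72 m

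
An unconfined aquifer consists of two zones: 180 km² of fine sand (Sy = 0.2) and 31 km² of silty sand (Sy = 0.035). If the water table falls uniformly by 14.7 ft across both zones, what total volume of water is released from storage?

A₁ = 180 km² = 1.8 × 10^8 m²; A₂ = 31 km² = 3.1 × 10^7 m²
Δh = 14.7 ft = 4.481 m
ΔV₁ = 0.2 × 1.8 × 10^8 × 4.481 = 1.613 × 10^8 m³
ΔV₂ = 0.035 × 3.1 × 10^7 × 4.481 = 4.861 × 10^6 m³
ΔV = ΔV₁ + ΔV₂ = 1.662 × 10^8 m³

ΔV ≈ 1.66 × 10^8 m³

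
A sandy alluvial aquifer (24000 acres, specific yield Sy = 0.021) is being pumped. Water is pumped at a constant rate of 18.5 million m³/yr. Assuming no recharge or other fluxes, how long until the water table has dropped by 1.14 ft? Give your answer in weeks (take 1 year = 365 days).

A = 24000 acres = 9.712 × 10^7 m²
Δh = 1.14 ft = 0.3475 m
ΔV = Sy × A × Δh = 0.021 × 9.712 × 10^7 × 0.3475 = 7.087 × 10^5 m³
Q = 18.5 million m³/yr = 50680 m³/d
t = ΔV / Q = 7.087 × 10^5 m³ / 50680 m³/d = 13.98 d
t = 13.98 d ≈ 1.998 weeks

t ≈ 2 weeks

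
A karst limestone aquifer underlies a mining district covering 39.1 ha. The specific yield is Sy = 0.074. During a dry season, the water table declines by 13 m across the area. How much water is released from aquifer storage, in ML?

A = 39.1 ha = 3.91 × 10^5 m²
ΔV = Sy × A × Δh = 0.074 × 3.91 × 10^5 m² × 13 m = 3.761 × 10^5 m³
ΔV = 3.761 × 10^5 m³ = 376.1 ML

ΔV ≈ 376 ML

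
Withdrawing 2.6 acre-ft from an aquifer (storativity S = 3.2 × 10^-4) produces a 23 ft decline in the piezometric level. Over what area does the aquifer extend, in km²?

Δh = 23 ft = 7.01 m
ΔV = 2.6 acre-ft = 3207 m³
A = ΔV / (S × Δh) = 3207 / (3.2 × 10^-4 × 7.01) = 1.43 × 10^6 m²
A = 1.43 × 10^6 m² = 1.43 km²

A ≈ 1.43 km²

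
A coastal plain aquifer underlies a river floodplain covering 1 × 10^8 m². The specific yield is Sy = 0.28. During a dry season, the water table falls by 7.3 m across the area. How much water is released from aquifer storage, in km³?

ΔV = Sy × A × Δh = 0.28 × 1 × 10^8 m² × 7.3 m = 2.044 × 10^8 m³
ΔV = 2.044 × 10^8 m³ = 0.2044 km³

ΔV ≈ 0.204 km³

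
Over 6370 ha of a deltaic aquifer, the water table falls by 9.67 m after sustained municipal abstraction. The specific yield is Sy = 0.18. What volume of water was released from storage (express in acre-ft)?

ΔV ≈ 89900 acre-ft

A = 6370 ha = 6.37 × 10^7 m²
ΔV = Sy × A × Δh = 0.18 × 6.37 × 10^7 m² × 9.67 m = 1.109 × 10^8 m³
ΔV = 1.109 × 10^8 m³ = 89890 acre-ft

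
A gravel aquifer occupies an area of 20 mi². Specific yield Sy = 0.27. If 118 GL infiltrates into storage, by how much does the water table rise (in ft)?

A = 20 mi² = 5.18 × 10^7 m²
ΔV = 118 GL = 1.18 × 10^8 m³
Δh = ΔV / (Sy × A) = 1.18 × 10^8 m³ / (0.27 × 5.18 × 10^7 m²) = 8.437 m
Δh = 8.437 m = 27.68 ft

Δh ≈ 27.7 ft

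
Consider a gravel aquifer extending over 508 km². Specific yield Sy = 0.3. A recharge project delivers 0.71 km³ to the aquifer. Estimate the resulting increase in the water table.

A = 508 km² = 5.08 × 10^8 m²
ΔV = 0.71 km³ = 7.1 × 10^8 m³
Δh = ΔV / (Sy × A) = 7.1 × 10^8 m³ / (0.3 × 5.08 × 10^8 m²) = 4.659 m

Δh ≈ 4.66 m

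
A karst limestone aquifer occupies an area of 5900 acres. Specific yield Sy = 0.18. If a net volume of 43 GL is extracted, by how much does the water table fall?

A = 5900 acres = 2.388 × 10^7 m²
ΔV = 43 GL = 4.3 × 10^7 m³
Δh = ΔV / (Sy × A) = 4.3 × 10^7 m³ / (0.18 × 2.388 × 10^7 m²) = 10.01 m

Δh ≈ 10 m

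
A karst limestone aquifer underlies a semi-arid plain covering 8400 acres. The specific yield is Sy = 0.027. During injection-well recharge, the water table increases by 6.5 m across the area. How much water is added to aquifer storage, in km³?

ΔV ≈ 0.00597 km³

A = 8400 acres = 3.399 × 10^7 m²
ΔV = Sy × A × Δh = 0.027 × 3.399 × 10^7 m² × 6.5 m = 5.966 × 10^6 m³
ΔV = 5.966 × 10^6 m³ = 0.005966 km³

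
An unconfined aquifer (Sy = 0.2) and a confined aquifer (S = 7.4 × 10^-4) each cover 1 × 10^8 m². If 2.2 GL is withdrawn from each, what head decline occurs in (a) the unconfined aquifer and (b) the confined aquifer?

Δh_u ≈ 0.11 m; Δh_c ≈ 29.7 m

ΔV = 2.2 GL = 2.2 × 10^6 m³
Unconfined: Δh_u = ΔV/(Sy·A) = 2.2 × 10^6/(0.2 × 1 × 10^8) = 0.11 m
Confined: Δh_c = ΔV/(S·A) = 2.2 × 10^6/(7.4 × 10^-4 × 1 × 10^8) = 29.73 m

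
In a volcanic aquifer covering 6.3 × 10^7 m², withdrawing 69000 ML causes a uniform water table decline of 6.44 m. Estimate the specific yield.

ΔV = 69000 ML = 6.9 × 10^7 m³
Sy = ΔV / (A × Δh) = 6.9 × 10^7 m³ / (6.3 × 10^7 m² × 6.44 m) = 0.1701

Sy ≈ 0.17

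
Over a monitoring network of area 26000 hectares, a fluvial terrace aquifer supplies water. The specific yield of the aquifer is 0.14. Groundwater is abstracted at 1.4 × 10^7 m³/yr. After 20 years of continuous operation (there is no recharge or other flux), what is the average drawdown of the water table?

A = 26000 hectares = 2.6 × 10^8 m²
Q = 1.4 × 10^7 m³/yr = 38360 m³/d
t = 20 years = 7300 d
ΔV = Q × t = 38360 m³/d × 7300 d = 2.8 × 10^8 m³
Δh = ΔV / (Sy × A) = 2.8 × 10^8 / (0.14 × 2.6 × 10^8) = 7.692 m

Δh ≈ 7.69 m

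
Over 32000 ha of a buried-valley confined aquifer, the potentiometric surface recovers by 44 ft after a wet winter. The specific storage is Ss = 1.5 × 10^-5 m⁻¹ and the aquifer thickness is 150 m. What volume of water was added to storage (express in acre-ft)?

ΔV ≈ 7830 acre-ft

S = Ss × b = 1.5 × 10^-5 m⁻¹ × 150 m = 2.25 × 10^-3
A = 32000 ha = 3.2 × 10^8 m²
Δh = 44 ft = 13.41 m
ΔV = S × A × Δh = 0.00225 × 3.2 × 10^8 m² × 13.41 m = 9.656 × 10^6 m³
ΔV = 9.656 × 10^6 m³ = 7828 acre-ft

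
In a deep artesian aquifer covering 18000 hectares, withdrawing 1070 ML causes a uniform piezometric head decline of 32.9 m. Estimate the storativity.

S ≈ 1.8 × 10^-4

A = 18000 hectares = 1.8 × 10^8 m²
ΔV = 1070 ML = 1.07 × 10^6 m³
S = ΔV / (A × Δh) = 1.07 × 10^6 m³ / (1.8 × 10^8 m² × 32.9 m) = 1.807 × 10^-4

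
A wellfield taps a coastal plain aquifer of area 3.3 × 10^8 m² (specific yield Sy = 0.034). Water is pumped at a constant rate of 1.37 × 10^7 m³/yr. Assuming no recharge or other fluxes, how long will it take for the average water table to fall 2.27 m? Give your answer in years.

t ≈ 1.86 years

ΔV = Sy × A × Δh = 0.034 × 3.3 × 10^8 × 2.27 = 2.547 × 10^7 m³
Q = 1.37 × 10^7 m³/yr = 37530 m³/d
t = ΔV / Q = 2.547 × 10^7 m³ / 37530 m³/d = 678.6 d
t = 678.6 d ≈ 1.859 years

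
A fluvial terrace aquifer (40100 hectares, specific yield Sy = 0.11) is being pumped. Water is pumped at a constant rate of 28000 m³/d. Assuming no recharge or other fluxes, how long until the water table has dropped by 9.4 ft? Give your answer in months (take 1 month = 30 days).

A = 40100 hectares = 4.01 × 10^8 m²
Δh = 9.4 ft = 2.865 m
ΔV = Sy × A × Δh = 0.11 × 4.01 × 10^8 × 2.865 = 1.264 × 10^8 m³
t = ΔV / Q = 1.264 × 10^8 m³ / 28000 m³/d = 4514 d
t = 4514 d ≈ 150.5 months

t ≈ 150 months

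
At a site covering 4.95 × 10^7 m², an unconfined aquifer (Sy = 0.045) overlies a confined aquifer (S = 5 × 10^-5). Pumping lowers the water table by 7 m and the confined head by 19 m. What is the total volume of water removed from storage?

ΔV ≈ 1.56 × 10^7 m³

Unconfined: ΔV_u = Sy × A × Δh_u = 0.045 × 4.95 × 10^7 × 7 = 1.559 × 10^7 m³
Confined: ΔV_c = S × A × Δh_c = 5 × 10^-5 × 4.95 × 10^7 × 19 = 47020 m³
Total ΔV = 1.559 × 10^7 + 47020 = 1.564 × 10^7 m³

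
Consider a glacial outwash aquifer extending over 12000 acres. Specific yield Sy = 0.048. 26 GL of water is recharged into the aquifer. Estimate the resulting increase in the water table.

Δh ≈ 11.2 m

A = 12000 acres = 4.856 × 10^7 m²
ΔV = 26 GL = 2.6 × 10^7 m³
Δh = ΔV / (Sy × A) = 2.6 × 10^7 m³ / (0.048 × 4.856 × 10^7 m²) = 11.15 m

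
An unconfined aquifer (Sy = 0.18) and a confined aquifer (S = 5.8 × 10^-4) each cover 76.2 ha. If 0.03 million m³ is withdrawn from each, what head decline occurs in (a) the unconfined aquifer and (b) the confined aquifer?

Δh_u ≈ 0.219 m; Δh_c ≈ 67.9 m

A = 76.2 ha = 7.62 × 10^5 m²
ΔV = 0.03 million m³ = 30000 m³
Unconfined: Δh_u = ΔV/(Sy·A) = 30000/(0.18 × 7.62 × 10^5) = 0.2187 m
Confined: Δh_c = ΔV/(S·A) = 30000/(5.8 × 10^-4 × 7.62 × 10^5) = 67.88 m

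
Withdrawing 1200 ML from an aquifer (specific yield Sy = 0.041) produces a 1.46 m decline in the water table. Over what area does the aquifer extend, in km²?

ΔV = 1200 ML = 1.2 × 10^6 m³
A = ΔV / (Sy × Δh) = 1.2 × 10^6 / (0.041 × 1.46) = 2.005 × 10^7 m²
A = 2.005 × 10^7 m² = 20.05 km²

A ≈ 20 km²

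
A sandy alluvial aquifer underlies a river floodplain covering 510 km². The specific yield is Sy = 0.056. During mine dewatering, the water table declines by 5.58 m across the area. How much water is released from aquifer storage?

ΔV ≈ 1.59 × 10^8 m³

A = 510 km² = 5.1 × 10^8 m²
ΔV = Sy × A × Δh = 0.056 × 5.1 × 10^8 m² × 5.58 m = 1.594 × 10^8 m³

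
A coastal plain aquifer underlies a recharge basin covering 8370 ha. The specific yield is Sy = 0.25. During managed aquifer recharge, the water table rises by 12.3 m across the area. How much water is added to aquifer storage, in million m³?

A = 8370 ha = 8.37 × 10^7 m²
ΔV = Sy × A × Δh = 0.25 × 8.37 × 10^7 m² × 12.3 m = 2.574 × 10^8 m³
ΔV = 2.574 × 10^8 m³ = 257.4 million m³

ΔV ≈ 257 million m³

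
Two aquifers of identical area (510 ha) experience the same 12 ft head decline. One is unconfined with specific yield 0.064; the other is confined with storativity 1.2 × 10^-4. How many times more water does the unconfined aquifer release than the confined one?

ΔV_u / ΔV_c ≈ 533

A = 510 ha = 5.1 × 10^6 m²
Δh = 12 ft = 3.658 m
Unconfined: ΔV_u = Sy × A × Δh = 0.064 × 5.1 × 10^6 × 3.658 = 1.194 × 10^6 m³
Confined: ΔV_c = S × A × Δh = 1.2 × 10^-4 × 5.1 × 10^6 × 3.658 = 2238 m³
Ratio = ΔV_u / ΔV_c = Sy / S = 0.064 / 1.2 × 10^-4 = 533.3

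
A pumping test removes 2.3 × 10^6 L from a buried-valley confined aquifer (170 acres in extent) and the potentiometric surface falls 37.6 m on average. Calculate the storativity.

S ≈ 8.9 × 10^-5

A = 170 acres = 6.88 × 10^5 m²
ΔV = 2.3 × 10^6 L = 2300 m³
S = ΔV / (A × Δh) = 2300 m³ / (6.88 × 10^5 m² × 37.6 m) = 8.891 × 10^-5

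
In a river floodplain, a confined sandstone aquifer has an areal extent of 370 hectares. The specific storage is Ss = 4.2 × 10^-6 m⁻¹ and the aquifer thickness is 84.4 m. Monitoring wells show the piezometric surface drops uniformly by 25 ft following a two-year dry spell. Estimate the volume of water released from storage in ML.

S = Ss × b = 4.2 × 10^-6 m⁻¹ × 84.4 m = 3.545 × 10^-4
A = 370 hectares = 3.7 × 10^6 m²
Δh = 25 ft = 7.62 m
ΔV = S × A × Δh = 3.545 × 10^-4 × 3.7 × 10^6 m² × 7.62 m = 9994 m³
ΔV = 9994 m³ = 9.994 ML

ΔV ≈ 9.99 ML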